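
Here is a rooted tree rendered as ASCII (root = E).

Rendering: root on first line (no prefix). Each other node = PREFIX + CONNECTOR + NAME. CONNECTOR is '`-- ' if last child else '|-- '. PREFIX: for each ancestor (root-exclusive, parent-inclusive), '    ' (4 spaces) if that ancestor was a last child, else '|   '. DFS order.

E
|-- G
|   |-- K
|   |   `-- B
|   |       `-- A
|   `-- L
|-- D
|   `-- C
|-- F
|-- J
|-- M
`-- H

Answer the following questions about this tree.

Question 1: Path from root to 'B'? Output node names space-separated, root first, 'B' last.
Answer: E G K B

Derivation:
Walk down from root: E -> G -> K -> B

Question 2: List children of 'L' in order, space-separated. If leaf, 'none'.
Node L's children (from adjacency): (leaf)

Answer: none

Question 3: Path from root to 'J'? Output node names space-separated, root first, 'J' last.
Walk down from root: E -> J

Answer: E J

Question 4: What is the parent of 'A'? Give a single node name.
Answer: B

Derivation:
Scan adjacency: A appears as child of B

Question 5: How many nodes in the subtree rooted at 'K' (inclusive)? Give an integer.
Answer: 3

Derivation:
Subtree rooted at K contains: A, B, K
Count = 3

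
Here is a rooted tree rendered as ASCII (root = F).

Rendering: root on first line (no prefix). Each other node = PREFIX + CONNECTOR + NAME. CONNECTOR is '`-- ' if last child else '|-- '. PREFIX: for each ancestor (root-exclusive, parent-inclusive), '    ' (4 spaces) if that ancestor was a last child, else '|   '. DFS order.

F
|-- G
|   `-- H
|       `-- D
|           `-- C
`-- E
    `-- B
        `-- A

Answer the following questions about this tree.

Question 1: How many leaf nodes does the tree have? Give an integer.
Answer: 2

Derivation:
Leaves (nodes with no children): A, C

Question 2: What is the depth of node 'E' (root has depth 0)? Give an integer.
Answer: 1

Derivation:
Path from root to E: F -> E
Depth = number of edges = 1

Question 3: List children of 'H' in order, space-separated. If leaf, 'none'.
Node H's children (from adjacency): D

Answer: D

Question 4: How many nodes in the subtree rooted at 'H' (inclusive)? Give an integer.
Subtree rooted at H contains: C, D, H
Count = 3

Answer: 3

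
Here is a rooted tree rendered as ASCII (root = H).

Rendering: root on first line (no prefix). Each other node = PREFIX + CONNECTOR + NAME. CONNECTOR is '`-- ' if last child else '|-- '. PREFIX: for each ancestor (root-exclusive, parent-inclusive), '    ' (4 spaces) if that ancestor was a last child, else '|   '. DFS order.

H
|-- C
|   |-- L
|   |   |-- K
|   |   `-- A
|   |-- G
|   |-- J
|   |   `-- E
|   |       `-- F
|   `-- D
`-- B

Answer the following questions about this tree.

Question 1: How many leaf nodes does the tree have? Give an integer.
Answer: 6

Derivation:
Leaves (nodes with no children): A, B, D, F, G, K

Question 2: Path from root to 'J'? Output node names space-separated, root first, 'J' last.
Walk down from root: H -> C -> J

Answer: H C J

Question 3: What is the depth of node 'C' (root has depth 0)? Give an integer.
Path from root to C: H -> C
Depth = number of edges = 1

Answer: 1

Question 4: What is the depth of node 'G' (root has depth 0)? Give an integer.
Path from root to G: H -> C -> G
Depth = number of edges = 2

Answer: 2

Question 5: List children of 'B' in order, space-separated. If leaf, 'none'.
Node B's children (from adjacency): (leaf)

Answer: none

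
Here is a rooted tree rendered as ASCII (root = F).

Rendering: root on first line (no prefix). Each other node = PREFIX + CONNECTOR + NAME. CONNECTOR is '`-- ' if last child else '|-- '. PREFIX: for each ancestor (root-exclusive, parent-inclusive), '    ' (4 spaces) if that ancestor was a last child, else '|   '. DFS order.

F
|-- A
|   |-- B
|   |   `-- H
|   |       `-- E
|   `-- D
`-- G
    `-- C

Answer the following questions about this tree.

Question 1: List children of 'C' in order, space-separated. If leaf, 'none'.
Answer: none

Derivation:
Node C's children (from adjacency): (leaf)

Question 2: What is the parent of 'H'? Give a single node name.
Answer: B

Derivation:
Scan adjacency: H appears as child of B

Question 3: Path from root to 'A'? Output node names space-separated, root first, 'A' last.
Answer: F A

Derivation:
Walk down from root: F -> A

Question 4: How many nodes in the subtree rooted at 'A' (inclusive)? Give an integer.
Answer: 5

Derivation:
Subtree rooted at A contains: A, B, D, E, H
Count = 5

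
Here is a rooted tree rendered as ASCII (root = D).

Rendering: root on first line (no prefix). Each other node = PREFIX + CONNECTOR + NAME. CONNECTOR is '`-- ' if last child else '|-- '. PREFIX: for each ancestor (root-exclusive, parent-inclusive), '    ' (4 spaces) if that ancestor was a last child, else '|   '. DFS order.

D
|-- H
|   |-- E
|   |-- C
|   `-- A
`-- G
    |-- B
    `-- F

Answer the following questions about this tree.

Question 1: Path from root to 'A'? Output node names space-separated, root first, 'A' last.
Walk down from root: D -> H -> A

Answer: D H A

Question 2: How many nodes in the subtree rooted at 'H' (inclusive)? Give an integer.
Subtree rooted at H contains: A, C, E, H
Count = 4

Answer: 4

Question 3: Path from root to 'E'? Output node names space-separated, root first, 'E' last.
Answer: D H E

Derivation:
Walk down from root: D -> H -> E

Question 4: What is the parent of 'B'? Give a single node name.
Scan adjacency: B appears as child of G

Answer: G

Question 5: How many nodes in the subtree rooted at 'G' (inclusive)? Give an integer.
Answer: 3

Derivation:
Subtree rooted at G contains: B, F, G
Count = 3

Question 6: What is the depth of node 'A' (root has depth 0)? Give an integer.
Answer: 2

Derivation:
Path from root to A: D -> H -> A
Depth = number of edges = 2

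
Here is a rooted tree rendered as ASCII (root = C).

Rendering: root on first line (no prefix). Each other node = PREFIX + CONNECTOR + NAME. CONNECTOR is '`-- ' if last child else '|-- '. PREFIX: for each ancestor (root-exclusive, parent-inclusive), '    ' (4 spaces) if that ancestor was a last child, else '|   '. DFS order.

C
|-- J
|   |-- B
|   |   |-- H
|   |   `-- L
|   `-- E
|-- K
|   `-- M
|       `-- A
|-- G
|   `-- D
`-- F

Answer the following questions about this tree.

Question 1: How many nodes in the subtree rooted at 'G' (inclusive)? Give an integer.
Subtree rooted at G contains: D, G
Count = 2

Answer: 2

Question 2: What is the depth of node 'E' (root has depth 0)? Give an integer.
Answer: 2

Derivation:
Path from root to E: C -> J -> E
Depth = number of edges = 2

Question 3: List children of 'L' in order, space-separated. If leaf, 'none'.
Answer: none

Derivation:
Node L's children (from adjacency): (leaf)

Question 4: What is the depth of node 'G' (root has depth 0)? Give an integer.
Path from root to G: C -> G
Depth = number of edges = 1

Answer: 1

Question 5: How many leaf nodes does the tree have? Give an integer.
Leaves (nodes with no children): A, D, E, F, H, L

Answer: 6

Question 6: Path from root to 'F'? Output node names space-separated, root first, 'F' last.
Walk down from root: C -> F

Answer: C F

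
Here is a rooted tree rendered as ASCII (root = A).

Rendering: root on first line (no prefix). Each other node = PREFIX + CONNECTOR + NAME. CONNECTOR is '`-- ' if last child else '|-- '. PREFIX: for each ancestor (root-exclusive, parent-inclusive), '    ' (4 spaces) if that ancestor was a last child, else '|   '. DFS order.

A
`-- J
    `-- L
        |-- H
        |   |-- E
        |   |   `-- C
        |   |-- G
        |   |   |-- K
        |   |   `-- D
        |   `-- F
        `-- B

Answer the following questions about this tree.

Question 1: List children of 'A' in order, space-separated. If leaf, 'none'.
Node A's children (from adjacency): J

Answer: J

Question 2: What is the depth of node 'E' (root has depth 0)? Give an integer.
Path from root to E: A -> J -> L -> H -> E
Depth = number of edges = 4

Answer: 4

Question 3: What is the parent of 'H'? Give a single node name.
Answer: L

Derivation:
Scan adjacency: H appears as child of L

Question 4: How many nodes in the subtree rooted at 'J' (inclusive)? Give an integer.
Subtree rooted at J contains: B, C, D, E, F, G, H, J, K, L
Count = 10

Answer: 10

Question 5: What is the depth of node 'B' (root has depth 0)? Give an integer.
Path from root to B: A -> J -> L -> B
Depth = number of edges = 3

Answer: 3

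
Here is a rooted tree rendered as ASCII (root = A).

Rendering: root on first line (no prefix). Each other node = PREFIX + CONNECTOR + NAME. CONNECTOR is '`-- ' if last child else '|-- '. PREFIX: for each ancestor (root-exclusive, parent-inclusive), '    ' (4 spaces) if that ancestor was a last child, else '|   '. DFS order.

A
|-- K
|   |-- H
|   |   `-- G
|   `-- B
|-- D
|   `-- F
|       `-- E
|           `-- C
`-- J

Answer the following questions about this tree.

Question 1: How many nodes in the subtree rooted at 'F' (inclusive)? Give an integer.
Answer: 3

Derivation:
Subtree rooted at F contains: C, E, F
Count = 3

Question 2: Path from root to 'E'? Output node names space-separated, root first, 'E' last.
Answer: A D F E

Derivation:
Walk down from root: A -> D -> F -> E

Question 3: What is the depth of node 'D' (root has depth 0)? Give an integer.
Path from root to D: A -> D
Depth = number of edges = 1

Answer: 1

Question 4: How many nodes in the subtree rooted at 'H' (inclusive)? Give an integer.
Answer: 2

Derivation:
Subtree rooted at H contains: G, H
Count = 2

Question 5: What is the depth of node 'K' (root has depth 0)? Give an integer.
Answer: 1

Derivation:
Path from root to K: A -> K
Depth = number of edges = 1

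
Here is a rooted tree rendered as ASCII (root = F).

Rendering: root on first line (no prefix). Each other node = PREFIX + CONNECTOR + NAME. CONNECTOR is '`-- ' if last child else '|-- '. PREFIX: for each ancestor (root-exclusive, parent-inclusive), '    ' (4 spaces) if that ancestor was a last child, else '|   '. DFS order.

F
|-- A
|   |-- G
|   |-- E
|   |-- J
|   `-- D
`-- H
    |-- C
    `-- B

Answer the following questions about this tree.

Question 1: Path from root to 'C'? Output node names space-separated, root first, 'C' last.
Answer: F H C

Derivation:
Walk down from root: F -> H -> C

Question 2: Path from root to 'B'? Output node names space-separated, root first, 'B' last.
Walk down from root: F -> H -> B

Answer: F H B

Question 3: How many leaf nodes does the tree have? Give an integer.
Answer: 6

Derivation:
Leaves (nodes with no children): B, C, D, E, G, J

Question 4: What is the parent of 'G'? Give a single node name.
Answer: A

Derivation:
Scan adjacency: G appears as child of A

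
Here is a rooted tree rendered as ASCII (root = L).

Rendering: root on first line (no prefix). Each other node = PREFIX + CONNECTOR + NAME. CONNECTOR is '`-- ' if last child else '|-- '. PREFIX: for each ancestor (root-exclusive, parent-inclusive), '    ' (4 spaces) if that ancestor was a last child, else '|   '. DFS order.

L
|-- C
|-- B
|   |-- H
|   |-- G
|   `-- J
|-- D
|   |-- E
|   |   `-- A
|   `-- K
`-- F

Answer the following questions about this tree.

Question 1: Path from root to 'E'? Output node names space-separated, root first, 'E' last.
Walk down from root: L -> D -> E

Answer: L D E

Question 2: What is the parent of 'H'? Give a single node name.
Scan adjacency: H appears as child of B

Answer: B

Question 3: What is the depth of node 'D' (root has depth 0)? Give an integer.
Answer: 1

Derivation:
Path from root to D: L -> D
Depth = number of edges = 1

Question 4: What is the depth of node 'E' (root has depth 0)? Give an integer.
Path from root to E: L -> D -> E
Depth = number of edges = 2

Answer: 2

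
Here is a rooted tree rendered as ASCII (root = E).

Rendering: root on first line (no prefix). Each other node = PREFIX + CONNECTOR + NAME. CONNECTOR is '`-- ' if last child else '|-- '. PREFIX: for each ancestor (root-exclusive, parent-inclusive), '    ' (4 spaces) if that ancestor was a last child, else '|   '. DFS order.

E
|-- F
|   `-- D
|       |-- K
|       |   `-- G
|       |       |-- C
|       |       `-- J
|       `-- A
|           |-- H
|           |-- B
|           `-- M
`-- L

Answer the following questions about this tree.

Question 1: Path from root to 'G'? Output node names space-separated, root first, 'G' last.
Answer: E F D K G

Derivation:
Walk down from root: E -> F -> D -> K -> G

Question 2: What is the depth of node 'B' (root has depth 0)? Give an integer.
Path from root to B: E -> F -> D -> A -> B
Depth = number of edges = 4

Answer: 4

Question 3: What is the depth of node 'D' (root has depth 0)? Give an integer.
Path from root to D: E -> F -> D
Depth = number of edges = 2

Answer: 2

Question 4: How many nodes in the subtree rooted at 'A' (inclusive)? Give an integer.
Answer: 4

Derivation:
Subtree rooted at A contains: A, B, H, M
Count = 4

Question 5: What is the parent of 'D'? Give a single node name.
Scan adjacency: D appears as child of F

Answer: F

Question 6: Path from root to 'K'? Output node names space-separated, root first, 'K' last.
Walk down from root: E -> F -> D -> K

Answer: E F D K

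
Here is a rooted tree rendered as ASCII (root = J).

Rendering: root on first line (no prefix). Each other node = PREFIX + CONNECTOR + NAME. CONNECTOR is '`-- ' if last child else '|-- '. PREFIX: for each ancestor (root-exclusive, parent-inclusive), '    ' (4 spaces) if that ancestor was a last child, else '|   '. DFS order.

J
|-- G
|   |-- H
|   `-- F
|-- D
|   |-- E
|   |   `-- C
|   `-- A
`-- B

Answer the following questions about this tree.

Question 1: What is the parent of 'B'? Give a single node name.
Answer: J

Derivation:
Scan adjacency: B appears as child of J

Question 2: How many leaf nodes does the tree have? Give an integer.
Leaves (nodes with no children): A, B, C, F, H

Answer: 5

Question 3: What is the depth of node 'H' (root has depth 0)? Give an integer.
Answer: 2

Derivation:
Path from root to H: J -> G -> H
Depth = number of edges = 2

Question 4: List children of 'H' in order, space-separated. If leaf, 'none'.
Node H's children (from adjacency): (leaf)

Answer: none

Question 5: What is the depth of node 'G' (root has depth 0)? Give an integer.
Answer: 1

Derivation:
Path from root to G: J -> G
Depth = number of edges = 1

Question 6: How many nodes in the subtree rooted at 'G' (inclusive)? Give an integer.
Subtree rooted at G contains: F, G, H
Count = 3

Answer: 3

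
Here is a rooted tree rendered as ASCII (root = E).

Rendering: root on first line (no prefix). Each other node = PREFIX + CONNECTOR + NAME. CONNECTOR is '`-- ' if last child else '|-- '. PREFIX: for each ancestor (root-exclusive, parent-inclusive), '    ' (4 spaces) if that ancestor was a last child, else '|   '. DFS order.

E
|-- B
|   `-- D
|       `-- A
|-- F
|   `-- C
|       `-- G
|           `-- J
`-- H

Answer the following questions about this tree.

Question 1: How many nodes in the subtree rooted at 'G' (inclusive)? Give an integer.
Answer: 2

Derivation:
Subtree rooted at G contains: G, J
Count = 2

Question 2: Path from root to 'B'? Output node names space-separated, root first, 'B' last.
Walk down from root: E -> B

Answer: E B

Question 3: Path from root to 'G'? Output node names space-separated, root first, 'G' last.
Answer: E F C G

Derivation:
Walk down from root: E -> F -> C -> G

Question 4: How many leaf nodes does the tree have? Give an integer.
Answer: 3

Derivation:
Leaves (nodes with no children): A, H, J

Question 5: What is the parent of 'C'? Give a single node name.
Answer: F

Derivation:
Scan adjacency: C appears as child of F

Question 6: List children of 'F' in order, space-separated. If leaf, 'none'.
Answer: C

Derivation:
Node F's children (from adjacency): C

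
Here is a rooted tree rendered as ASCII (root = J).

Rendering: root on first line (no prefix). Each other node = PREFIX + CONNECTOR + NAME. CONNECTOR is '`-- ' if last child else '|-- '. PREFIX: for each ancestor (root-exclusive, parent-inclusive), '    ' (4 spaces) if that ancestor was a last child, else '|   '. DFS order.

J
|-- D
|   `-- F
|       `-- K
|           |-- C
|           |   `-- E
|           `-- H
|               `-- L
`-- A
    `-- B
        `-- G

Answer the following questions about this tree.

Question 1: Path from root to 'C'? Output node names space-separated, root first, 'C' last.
Walk down from root: J -> D -> F -> K -> C

Answer: J D F K C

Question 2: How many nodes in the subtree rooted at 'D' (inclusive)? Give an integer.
Subtree rooted at D contains: C, D, E, F, H, K, L
Count = 7

Answer: 7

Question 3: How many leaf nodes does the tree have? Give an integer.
Answer: 3

Derivation:
Leaves (nodes with no children): E, G, L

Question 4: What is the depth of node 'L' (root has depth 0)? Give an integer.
Answer: 5

Derivation:
Path from root to L: J -> D -> F -> K -> H -> L
Depth = number of edges = 5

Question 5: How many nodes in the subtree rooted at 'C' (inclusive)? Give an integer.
Subtree rooted at C contains: C, E
Count = 2

Answer: 2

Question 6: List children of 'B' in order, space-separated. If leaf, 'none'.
Node B's children (from adjacency): G

Answer: G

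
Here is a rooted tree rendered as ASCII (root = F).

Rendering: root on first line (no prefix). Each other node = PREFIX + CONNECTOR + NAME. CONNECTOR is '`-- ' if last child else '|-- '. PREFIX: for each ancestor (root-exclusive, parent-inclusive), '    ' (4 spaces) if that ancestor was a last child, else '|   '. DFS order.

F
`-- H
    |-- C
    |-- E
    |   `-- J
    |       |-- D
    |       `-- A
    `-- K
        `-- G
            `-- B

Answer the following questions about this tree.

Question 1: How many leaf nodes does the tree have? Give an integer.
Answer: 4

Derivation:
Leaves (nodes with no children): A, B, C, D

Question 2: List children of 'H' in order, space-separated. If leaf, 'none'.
Node H's children (from adjacency): C, E, K

Answer: C E K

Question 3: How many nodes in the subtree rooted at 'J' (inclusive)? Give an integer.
Answer: 3

Derivation:
Subtree rooted at J contains: A, D, J
Count = 3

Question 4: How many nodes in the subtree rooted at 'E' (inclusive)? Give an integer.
Answer: 4

Derivation:
Subtree rooted at E contains: A, D, E, J
Count = 4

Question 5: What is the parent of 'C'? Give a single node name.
Scan adjacency: C appears as child of H

Answer: H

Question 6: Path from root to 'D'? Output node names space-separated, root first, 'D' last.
Walk down from root: F -> H -> E -> J -> D

Answer: F H E J D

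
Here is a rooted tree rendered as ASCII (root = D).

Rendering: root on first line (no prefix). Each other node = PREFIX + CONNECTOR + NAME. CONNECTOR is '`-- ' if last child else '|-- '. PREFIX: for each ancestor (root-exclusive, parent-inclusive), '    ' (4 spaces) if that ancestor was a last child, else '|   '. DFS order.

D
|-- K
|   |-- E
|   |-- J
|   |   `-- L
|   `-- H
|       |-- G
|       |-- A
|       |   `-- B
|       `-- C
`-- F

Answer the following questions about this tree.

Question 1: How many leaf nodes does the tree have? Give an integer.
Answer: 6

Derivation:
Leaves (nodes with no children): B, C, E, F, G, L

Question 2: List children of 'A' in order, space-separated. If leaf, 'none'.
Answer: B

Derivation:
Node A's children (from adjacency): B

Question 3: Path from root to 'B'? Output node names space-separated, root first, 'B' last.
Walk down from root: D -> K -> H -> A -> B

Answer: D K H A B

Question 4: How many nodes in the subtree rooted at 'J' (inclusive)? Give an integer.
Subtree rooted at J contains: J, L
Count = 2

Answer: 2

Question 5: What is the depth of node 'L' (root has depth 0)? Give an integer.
Path from root to L: D -> K -> J -> L
Depth = number of edges = 3

Answer: 3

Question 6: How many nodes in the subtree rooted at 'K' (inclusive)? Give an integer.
Answer: 9

Derivation:
Subtree rooted at K contains: A, B, C, E, G, H, J, K, L
Count = 9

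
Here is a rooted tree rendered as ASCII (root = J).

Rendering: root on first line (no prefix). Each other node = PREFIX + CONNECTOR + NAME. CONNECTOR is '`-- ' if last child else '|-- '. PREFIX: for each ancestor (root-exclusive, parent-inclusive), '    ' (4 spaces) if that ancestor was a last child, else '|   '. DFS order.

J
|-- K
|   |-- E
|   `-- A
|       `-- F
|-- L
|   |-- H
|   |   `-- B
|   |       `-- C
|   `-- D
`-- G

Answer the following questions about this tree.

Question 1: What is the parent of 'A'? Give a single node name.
Answer: K

Derivation:
Scan adjacency: A appears as child of K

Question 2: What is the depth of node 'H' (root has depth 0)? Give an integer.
Answer: 2

Derivation:
Path from root to H: J -> L -> H
Depth = number of edges = 2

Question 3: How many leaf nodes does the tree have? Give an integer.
Leaves (nodes with no children): C, D, E, F, G

Answer: 5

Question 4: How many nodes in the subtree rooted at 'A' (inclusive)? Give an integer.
Answer: 2

Derivation:
Subtree rooted at A contains: A, F
Count = 2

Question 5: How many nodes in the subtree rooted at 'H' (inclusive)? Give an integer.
Subtree rooted at H contains: B, C, H
Count = 3

Answer: 3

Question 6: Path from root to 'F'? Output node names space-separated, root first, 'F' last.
Walk down from root: J -> K -> A -> F

Answer: J K A F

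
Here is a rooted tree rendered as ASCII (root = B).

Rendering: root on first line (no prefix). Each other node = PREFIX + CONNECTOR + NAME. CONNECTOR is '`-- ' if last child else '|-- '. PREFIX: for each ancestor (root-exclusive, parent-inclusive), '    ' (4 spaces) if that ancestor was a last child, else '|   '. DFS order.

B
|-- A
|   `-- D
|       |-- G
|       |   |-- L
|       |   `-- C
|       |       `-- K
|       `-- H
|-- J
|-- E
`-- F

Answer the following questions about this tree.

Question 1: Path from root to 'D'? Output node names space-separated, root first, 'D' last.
Answer: B A D

Derivation:
Walk down from root: B -> A -> D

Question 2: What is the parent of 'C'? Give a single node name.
Answer: G

Derivation:
Scan adjacency: C appears as child of G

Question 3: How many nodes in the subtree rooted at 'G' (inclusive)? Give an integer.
Subtree rooted at G contains: C, G, K, L
Count = 4

Answer: 4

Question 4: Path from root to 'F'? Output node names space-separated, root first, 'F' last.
Walk down from root: B -> F

Answer: B F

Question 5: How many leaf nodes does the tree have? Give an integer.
Answer: 6

Derivation:
Leaves (nodes with no children): E, F, H, J, K, L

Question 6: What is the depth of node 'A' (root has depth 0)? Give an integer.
Path from root to A: B -> A
Depth = number of edges = 1

Answer: 1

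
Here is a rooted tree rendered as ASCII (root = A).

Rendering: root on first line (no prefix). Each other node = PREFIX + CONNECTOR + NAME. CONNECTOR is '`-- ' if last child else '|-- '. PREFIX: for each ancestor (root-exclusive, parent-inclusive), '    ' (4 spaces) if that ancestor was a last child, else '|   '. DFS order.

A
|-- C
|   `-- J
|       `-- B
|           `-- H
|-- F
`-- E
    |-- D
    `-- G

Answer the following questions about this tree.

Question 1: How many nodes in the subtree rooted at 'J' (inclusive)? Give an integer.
Subtree rooted at J contains: B, H, J
Count = 3

Answer: 3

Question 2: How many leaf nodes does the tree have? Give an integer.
Leaves (nodes with no children): D, F, G, H

Answer: 4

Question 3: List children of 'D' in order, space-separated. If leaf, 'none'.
Node D's children (from adjacency): (leaf)

Answer: none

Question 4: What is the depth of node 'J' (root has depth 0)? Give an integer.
Path from root to J: A -> C -> J
Depth = number of edges = 2

Answer: 2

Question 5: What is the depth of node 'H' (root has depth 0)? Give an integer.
Path from root to H: A -> C -> J -> B -> H
Depth = number of edges = 4

Answer: 4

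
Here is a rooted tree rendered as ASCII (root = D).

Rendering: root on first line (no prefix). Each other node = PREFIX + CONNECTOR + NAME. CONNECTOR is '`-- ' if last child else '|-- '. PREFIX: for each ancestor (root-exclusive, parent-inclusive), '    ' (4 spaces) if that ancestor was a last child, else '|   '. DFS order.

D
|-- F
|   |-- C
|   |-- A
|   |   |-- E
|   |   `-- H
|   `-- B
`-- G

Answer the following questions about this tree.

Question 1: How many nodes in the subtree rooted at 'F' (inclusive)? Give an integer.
Answer: 6

Derivation:
Subtree rooted at F contains: A, B, C, E, F, H
Count = 6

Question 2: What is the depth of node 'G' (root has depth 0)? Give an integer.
Path from root to G: D -> G
Depth = number of edges = 1

Answer: 1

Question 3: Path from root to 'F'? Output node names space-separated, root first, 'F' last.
Answer: D F

Derivation:
Walk down from root: D -> F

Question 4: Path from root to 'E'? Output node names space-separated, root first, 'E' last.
Walk down from root: D -> F -> A -> E

Answer: D F A E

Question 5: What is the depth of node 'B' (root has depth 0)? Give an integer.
Path from root to B: D -> F -> B
Depth = number of edges = 2

Answer: 2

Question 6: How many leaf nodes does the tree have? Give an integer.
Answer: 5

Derivation:
Leaves (nodes with no children): B, C, E, G, H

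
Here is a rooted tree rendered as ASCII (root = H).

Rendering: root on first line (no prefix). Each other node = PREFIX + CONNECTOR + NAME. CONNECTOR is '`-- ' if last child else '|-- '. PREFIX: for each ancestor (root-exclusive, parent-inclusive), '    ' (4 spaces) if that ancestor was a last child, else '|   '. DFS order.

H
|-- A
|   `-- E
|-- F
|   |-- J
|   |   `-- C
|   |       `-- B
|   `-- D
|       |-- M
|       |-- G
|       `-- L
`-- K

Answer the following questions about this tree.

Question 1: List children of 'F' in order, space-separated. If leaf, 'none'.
Node F's children (from adjacency): J, D

Answer: J D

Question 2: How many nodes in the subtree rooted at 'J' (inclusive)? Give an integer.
Answer: 3

Derivation:
Subtree rooted at J contains: B, C, J
Count = 3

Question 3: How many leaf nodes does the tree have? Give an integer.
Leaves (nodes with no children): B, E, G, K, L, M

Answer: 6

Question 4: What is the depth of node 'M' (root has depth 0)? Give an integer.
Answer: 3

Derivation:
Path from root to M: H -> F -> D -> M
Depth = number of edges = 3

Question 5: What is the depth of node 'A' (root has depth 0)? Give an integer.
Path from root to A: H -> A
Depth = number of edges = 1

Answer: 1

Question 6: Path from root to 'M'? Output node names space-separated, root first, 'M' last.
Walk down from root: H -> F -> D -> M

Answer: H F D M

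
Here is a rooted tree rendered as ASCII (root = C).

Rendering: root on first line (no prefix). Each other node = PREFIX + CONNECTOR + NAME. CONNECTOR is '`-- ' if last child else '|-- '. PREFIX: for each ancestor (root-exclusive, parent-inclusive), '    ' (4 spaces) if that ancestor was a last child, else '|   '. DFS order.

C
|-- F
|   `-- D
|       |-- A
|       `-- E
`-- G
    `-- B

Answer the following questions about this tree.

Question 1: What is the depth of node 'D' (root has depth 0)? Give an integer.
Answer: 2

Derivation:
Path from root to D: C -> F -> D
Depth = number of edges = 2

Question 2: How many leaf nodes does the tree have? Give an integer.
Answer: 3

Derivation:
Leaves (nodes with no children): A, B, E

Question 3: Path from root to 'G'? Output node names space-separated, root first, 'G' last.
Walk down from root: C -> G

Answer: C G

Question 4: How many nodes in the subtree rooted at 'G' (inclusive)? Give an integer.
Answer: 2

Derivation:
Subtree rooted at G contains: B, G
Count = 2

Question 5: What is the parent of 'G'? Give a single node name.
Scan adjacency: G appears as child of C

Answer: C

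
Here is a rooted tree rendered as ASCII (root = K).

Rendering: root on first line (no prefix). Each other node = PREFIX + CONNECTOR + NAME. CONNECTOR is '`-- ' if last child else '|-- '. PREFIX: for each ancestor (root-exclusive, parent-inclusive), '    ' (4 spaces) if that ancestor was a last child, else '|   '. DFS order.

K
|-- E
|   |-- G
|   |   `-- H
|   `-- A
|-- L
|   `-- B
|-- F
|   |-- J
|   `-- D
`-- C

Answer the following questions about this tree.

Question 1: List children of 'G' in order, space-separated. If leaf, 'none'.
Answer: H

Derivation:
Node G's children (from adjacency): H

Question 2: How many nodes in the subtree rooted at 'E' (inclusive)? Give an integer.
Answer: 4

Derivation:
Subtree rooted at E contains: A, E, G, H
Count = 4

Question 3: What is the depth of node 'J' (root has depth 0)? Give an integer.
Path from root to J: K -> F -> J
Depth = number of edges = 2

Answer: 2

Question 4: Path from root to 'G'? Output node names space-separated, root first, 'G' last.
Answer: K E G

Derivation:
Walk down from root: K -> E -> G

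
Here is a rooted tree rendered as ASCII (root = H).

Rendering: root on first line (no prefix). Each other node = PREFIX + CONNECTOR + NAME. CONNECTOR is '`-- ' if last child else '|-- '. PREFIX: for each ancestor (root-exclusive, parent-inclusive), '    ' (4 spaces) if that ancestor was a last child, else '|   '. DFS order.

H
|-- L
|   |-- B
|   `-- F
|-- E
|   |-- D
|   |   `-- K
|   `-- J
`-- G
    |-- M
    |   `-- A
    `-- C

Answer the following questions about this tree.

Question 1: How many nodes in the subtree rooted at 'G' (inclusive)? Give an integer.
Subtree rooted at G contains: A, C, G, M
Count = 4

Answer: 4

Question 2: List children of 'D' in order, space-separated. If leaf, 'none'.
Node D's children (from adjacency): K

Answer: K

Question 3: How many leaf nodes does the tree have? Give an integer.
Answer: 6

Derivation:
Leaves (nodes with no children): A, B, C, F, J, K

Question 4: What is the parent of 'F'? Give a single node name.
Answer: L

Derivation:
Scan adjacency: F appears as child of L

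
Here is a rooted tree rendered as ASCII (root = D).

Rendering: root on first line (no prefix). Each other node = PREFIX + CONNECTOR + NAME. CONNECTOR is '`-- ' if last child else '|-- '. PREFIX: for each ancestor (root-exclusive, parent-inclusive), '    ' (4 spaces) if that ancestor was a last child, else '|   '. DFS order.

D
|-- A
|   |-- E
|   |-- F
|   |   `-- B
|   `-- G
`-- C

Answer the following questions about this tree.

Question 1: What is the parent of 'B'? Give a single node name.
Answer: F

Derivation:
Scan adjacency: B appears as child of F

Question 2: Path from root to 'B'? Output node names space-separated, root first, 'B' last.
Answer: D A F B

Derivation:
Walk down from root: D -> A -> F -> B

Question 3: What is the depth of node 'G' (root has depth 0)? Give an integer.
Path from root to G: D -> A -> G
Depth = number of edges = 2

Answer: 2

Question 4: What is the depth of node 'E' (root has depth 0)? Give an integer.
Path from root to E: D -> A -> E
Depth = number of edges = 2

Answer: 2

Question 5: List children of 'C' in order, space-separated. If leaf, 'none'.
Answer: none

Derivation:
Node C's children (from adjacency): (leaf)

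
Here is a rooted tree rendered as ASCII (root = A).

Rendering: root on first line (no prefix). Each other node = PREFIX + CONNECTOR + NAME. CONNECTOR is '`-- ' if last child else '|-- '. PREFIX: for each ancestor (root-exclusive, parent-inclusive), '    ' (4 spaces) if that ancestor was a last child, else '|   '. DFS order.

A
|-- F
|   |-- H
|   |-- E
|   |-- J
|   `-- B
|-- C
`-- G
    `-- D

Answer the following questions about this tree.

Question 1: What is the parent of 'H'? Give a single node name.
Answer: F

Derivation:
Scan adjacency: H appears as child of F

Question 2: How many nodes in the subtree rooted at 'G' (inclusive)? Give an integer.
Subtree rooted at G contains: D, G
Count = 2

Answer: 2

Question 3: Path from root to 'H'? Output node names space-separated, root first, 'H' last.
Walk down from root: A -> F -> H

Answer: A F H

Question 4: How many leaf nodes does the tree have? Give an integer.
Answer: 6

Derivation:
Leaves (nodes with no children): B, C, D, E, H, J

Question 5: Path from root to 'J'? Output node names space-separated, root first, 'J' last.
Answer: A F J

Derivation:
Walk down from root: A -> F -> J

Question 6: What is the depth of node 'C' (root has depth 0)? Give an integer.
Path from root to C: A -> C
Depth = number of edges = 1

Answer: 1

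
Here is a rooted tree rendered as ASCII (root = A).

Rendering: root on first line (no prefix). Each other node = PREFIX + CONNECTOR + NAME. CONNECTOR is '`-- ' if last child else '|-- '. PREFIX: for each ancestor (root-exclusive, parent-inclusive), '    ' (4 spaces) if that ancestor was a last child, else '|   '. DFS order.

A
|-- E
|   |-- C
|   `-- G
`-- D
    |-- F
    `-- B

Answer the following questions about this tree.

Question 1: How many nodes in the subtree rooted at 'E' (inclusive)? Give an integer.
Subtree rooted at E contains: C, E, G
Count = 3

Answer: 3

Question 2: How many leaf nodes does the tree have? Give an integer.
Answer: 4

Derivation:
Leaves (nodes with no children): B, C, F, G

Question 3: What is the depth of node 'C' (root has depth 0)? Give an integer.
Path from root to C: A -> E -> C
Depth = number of edges = 2

Answer: 2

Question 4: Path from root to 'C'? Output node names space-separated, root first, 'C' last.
Answer: A E C

Derivation:
Walk down from root: A -> E -> C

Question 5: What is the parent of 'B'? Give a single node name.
Scan adjacency: B appears as child of D

Answer: D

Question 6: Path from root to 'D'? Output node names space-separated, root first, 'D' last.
Answer: A D

Derivation:
Walk down from root: A -> D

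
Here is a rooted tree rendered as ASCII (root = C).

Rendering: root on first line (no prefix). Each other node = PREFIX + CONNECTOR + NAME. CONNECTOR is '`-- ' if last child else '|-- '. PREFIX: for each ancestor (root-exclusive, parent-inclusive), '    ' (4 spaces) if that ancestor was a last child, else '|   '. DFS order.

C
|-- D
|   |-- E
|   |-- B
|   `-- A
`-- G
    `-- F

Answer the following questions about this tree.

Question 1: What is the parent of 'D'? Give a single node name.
Answer: C

Derivation:
Scan adjacency: D appears as child of C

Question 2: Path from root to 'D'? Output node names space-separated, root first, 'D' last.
Walk down from root: C -> D

Answer: C D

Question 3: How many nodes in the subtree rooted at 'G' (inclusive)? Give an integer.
Answer: 2

Derivation:
Subtree rooted at G contains: F, G
Count = 2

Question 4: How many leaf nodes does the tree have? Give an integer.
Answer: 4

Derivation:
Leaves (nodes with no children): A, B, E, F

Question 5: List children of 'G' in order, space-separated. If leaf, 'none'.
Node G's children (from adjacency): F

Answer: F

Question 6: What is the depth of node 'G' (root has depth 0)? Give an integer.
Answer: 1

Derivation:
Path from root to G: C -> G
Depth = number of edges = 1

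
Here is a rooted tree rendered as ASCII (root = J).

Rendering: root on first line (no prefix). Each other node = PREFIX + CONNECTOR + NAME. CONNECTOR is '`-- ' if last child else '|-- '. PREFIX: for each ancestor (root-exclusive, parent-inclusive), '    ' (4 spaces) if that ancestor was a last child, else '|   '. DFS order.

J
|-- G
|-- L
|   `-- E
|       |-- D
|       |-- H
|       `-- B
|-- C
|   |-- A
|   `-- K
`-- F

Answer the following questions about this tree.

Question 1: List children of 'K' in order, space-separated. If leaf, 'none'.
Node K's children (from adjacency): (leaf)

Answer: none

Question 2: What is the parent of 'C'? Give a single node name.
Answer: J

Derivation:
Scan adjacency: C appears as child of J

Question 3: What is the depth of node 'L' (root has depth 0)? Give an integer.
Answer: 1

Derivation:
Path from root to L: J -> L
Depth = number of edges = 1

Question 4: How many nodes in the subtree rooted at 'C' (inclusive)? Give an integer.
Subtree rooted at C contains: A, C, K
Count = 3

Answer: 3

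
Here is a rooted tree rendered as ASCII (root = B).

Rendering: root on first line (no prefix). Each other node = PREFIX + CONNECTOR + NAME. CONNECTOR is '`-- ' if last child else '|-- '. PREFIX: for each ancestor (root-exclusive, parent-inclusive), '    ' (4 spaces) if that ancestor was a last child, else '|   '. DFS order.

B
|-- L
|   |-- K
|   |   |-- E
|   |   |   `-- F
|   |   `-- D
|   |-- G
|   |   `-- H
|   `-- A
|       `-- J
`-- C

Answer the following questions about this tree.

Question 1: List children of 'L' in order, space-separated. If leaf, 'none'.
Answer: K G A

Derivation:
Node L's children (from adjacency): K, G, A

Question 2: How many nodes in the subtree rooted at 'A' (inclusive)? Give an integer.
Subtree rooted at A contains: A, J
Count = 2

Answer: 2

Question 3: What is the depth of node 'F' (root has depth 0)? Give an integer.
Path from root to F: B -> L -> K -> E -> F
Depth = number of edges = 4

Answer: 4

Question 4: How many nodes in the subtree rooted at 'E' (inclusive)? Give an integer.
Subtree rooted at E contains: E, F
Count = 2

Answer: 2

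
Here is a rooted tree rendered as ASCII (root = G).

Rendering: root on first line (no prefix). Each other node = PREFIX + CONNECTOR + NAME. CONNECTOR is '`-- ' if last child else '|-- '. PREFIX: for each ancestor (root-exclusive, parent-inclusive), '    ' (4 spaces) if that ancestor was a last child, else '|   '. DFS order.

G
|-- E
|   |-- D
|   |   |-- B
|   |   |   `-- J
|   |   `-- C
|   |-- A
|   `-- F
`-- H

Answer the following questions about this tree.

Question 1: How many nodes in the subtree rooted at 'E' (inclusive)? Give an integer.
Subtree rooted at E contains: A, B, C, D, E, F, J
Count = 7

Answer: 7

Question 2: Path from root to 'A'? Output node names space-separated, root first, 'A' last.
Answer: G E A

Derivation:
Walk down from root: G -> E -> A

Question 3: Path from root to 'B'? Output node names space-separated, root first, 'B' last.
Walk down from root: G -> E -> D -> B

Answer: G E D B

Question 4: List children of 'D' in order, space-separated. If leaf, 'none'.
Node D's children (from adjacency): B, C

Answer: B C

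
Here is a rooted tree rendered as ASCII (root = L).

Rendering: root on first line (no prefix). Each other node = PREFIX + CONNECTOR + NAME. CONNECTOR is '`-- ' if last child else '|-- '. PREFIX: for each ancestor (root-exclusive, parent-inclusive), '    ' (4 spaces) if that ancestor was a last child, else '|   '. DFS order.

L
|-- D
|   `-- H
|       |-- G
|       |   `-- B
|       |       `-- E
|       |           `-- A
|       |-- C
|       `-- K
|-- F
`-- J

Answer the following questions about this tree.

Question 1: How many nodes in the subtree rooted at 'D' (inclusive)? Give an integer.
Answer: 8

Derivation:
Subtree rooted at D contains: A, B, C, D, E, G, H, K
Count = 8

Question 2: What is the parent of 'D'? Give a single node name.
Scan adjacency: D appears as child of L

Answer: L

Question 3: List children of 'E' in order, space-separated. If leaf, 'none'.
Answer: A

Derivation:
Node E's children (from adjacency): A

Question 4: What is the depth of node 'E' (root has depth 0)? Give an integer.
Path from root to E: L -> D -> H -> G -> B -> E
Depth = number of edges = 5

Answer: 5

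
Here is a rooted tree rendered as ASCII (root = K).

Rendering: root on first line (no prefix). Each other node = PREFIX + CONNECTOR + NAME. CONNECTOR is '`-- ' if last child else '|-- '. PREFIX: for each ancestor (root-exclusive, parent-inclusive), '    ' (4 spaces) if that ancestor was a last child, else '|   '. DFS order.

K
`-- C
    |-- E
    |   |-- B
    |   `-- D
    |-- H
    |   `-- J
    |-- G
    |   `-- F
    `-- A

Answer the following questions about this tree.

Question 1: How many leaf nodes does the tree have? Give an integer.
Answer: 5

Derivation:
Leaves (nodes with no children): A, B, D, F, J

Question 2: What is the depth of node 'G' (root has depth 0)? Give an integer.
Path from root to G: K -> C -> G
Depth = number of edges = 2

Answer: 2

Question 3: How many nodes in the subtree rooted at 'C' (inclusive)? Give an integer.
Answer: 9

Derivation:
Subtree rooted at C contains: A, B, C, D, E, F, G, H, J
Count = 9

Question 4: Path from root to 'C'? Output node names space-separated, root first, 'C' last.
Walk down from root: K -> C

Answer: K C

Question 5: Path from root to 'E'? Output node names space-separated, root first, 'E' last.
Walk down from root: K -> C -> E

Answer: K C E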